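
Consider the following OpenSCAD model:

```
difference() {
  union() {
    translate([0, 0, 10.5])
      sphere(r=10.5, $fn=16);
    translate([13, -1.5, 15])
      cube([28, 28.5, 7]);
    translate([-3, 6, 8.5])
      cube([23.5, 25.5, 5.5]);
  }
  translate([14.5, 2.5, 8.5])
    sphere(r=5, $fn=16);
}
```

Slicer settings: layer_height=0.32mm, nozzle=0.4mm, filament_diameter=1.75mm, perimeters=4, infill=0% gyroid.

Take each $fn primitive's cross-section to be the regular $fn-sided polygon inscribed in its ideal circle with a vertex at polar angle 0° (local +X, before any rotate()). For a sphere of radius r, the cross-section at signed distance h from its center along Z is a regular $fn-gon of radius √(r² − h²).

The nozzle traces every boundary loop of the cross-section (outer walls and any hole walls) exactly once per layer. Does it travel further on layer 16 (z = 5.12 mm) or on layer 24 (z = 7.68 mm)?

Layer 16 (z = 5.12): the r=10.5 sphere contributes a regular 16-gon of circumradius √(10.5²−5.38²) = 9.017 (perimeter = 2·16·9.017·sin(180°/16) = 56.29 mm); the cube at (13, -1.5) does not reach this height (z outside [15, 22]); the cube at (-3, 6) does not reach this height (z outside [8.5, 14]); Combining (union): only the r=10.5 sphere is present, so the union is just that shape — boundary = 56.29 mm; the r=5 sphere at (14.5, 2.5) contributes a regular 16-gon of circumradius √(5²−3.38²) = 3.685 (perimeter = 2·16·3.685·sin(180°/16) = 23.00 mm); Taking the first minus the rest: starting from the result so far, the r=5 sphere at (14.5, 2.5) misses the remaining region (no effect) — boundary = 56.29 mm. So its perimeter = 56.29 mm. Layer 24 (z = 7.68): the sphere: section is a regular 16-gon, circumradius = √(r²−h²) = √(10.5²−2.82²) = 10.114 (perimeter = 2·16·10.114·sin(180°/16) = 63.14 mm); the cube at (13, -1.5) is absent (z outside [15, 22]); the cube at (-3, 6) is not intersected at this z (z outside [8.5, 14]); Combining (union): only the r=10.5 sphere is present, so the union is just that shape — boundary = 63.14 mm; the r=5 sphere at (14.5, 2.5) contributes a regular 16-gon of circumradius √(5²−0.82²) = 4.932 (perimeter = 2·16·4.932·sin(180°/16) = 30.79 mm); Taking the first minus the rest: starting from the result so far, the r=5 sphere at (14.5, 2.5) partially overlaps it — only the 0.10 mm² overlap (of its 74.48 mm²) is removed, clipping the outline — boundary = 63.16 mm. So its perimeter = 63.16 mm. Layer 24 is larger (63.16 vs 56.29 mm).

layer 24 (z = 7.68 mm)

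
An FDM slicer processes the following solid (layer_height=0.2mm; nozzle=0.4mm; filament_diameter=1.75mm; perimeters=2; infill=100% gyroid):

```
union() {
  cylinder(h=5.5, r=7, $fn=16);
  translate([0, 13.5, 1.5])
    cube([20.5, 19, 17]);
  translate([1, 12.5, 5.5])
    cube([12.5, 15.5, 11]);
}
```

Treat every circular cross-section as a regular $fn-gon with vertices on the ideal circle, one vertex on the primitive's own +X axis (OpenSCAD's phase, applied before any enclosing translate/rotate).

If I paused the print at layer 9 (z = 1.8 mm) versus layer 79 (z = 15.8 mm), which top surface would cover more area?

layer 9 (z = 1.8 mm)

Layer 9 (z = 1.8): the r=7 cylinder contributes a regular 16-gon of circumradius 7 (area = (16/2)·7.000²·sin(360°/16) = 150.01 mm²); the 20.5×19 cube at (0, 13.5) contributes its full rectangle (area 389.50 mm²); the cube at (1, 12.5) does not reach this height (z outside [5.5, 16.5]); Combining (union): the 2 present regions are separate (no shared area or edge), so areas and boundary lengths simply add and each stays a separate island — area = 539.51 mm². So its area = 539.51 mm². Layer 79 (z = 15.8): the cylinder is not intersected at this z (z outside [0, 5.5]); the 20.5×19 cube at (0, 13.5) contributes its full rectangle (area 389.50 mm²); the cube at (1, 12.5) (footprint 12.5×15.5) is included at this height (area 193.75 mm²); Taking the union: the regions partially overlap — summed areas 583.25 mm² minus the doubly-counted overlap 181.25 mm² gives 402.00 mm² — area = 402.00 mm². So its area = 402.00 mm². Layer 9 is larger (539.51 vs 402.00 mm²).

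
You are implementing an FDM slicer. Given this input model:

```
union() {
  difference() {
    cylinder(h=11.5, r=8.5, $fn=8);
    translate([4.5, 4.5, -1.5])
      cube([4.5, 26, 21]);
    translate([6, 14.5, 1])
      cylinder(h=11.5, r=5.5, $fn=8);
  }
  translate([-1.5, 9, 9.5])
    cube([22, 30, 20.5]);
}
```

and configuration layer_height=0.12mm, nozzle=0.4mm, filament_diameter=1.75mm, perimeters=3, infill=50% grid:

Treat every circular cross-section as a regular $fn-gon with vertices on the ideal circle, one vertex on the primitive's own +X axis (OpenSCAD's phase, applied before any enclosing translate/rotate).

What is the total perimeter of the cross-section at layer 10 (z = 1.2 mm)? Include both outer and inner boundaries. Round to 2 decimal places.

At z = 1.2 mm: the r=8.5 cylinder gives a regular 8-gon of circumradius 8.5 (constant along its height) (perimeter = 2·8·8.500·sin(180°/8) = 52.04 mm); the cube at (4.5, 4.5) (footprint 4.5×26) is included at this height (perimeter 61.00 mm); the r=5.5 cylinder at (6, 14.5) contributes a regular 8-gon of circumradius 5.5 (perimeter = 2·8·5.500·sin(180°/8) = 33.68 mm); Subtracting the remaining from the first: starting from the r=8.5 cylinder, the 4.5×26 cube at (4.5, 4.5) partially overlaps it — only the 3.23 mm² overlap (of its 117.00 mm²) is removed, clipping the outline; the r=5.5 cylinder at (6, 14.5) misses the remaining region (no effect) — boundary = 53.05 mm; the cube at (-1.5, 9) is absent (z outside [9.5, 30]); Merging all regions: only that combined region is present, so the union is just that shape — boundary = 53.05 mm. Overall, the cross-section is a single solid region. Total boundary length (outer) = 53.05 mm.

53.05 mm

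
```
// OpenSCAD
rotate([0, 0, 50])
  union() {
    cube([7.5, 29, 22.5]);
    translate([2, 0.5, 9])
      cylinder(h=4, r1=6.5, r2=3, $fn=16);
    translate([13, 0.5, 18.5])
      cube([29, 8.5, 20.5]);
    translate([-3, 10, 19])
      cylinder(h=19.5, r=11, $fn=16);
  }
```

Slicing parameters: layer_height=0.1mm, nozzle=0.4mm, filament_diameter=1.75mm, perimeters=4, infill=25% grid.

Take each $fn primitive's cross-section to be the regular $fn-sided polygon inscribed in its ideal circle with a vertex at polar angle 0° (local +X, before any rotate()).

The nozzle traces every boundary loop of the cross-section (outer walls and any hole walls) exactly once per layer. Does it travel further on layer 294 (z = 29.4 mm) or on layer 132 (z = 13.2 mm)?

layer 294 (z = 29.4 mm)

Layer 294 (z = 29.4): the cube is not intersected at this z (z outside [0, 22.5]); the cone at (2, 0.5) is absent (z outside [9, 13]); the 29×8.5 cube at (13, 0.5) contributes its full rectangle (perimeter 75.00 mm); the r=11 cylinder at (-3, 10) gives a regular 16-gon of circumradius 11 (constant along its height) (perimeter = 2·16·11.000·sin(180°/16) = 68.67 mm); Combining (union): the 2 present regions are separate (no shared area or edge), so areas and boundary lengths simply add and each stays a separate island — boundary = 143.67 mm; (rotated 50° about Z; rotation is an isometry so areas/perimeters/island counts are preserved). So its perimeter = 143.67 mm. Layer 132 (z = 13.2): the cube is present — its section is the full 7.5×29 rectangle (perimeter 73.00 mm); the cone at (2, 0.5) is absent (z outside [9, 13]); the cube at (13, 0.5) is not intersected at this z (z outside [18.5, 39]); the cylinder at (-3, 10) is not intersected at this z (z outside [19, 38.5]); Combining (union): only the 7.5×29 cube is present, so the union is just that shape — boundary = 73.00 mm; (whole slice rotated 50° about Z — lengths, areas and connectivity unchanged). So its perimeter = 73.00 mm. Layer 294 is larger (143.67 vs 73.00 mm).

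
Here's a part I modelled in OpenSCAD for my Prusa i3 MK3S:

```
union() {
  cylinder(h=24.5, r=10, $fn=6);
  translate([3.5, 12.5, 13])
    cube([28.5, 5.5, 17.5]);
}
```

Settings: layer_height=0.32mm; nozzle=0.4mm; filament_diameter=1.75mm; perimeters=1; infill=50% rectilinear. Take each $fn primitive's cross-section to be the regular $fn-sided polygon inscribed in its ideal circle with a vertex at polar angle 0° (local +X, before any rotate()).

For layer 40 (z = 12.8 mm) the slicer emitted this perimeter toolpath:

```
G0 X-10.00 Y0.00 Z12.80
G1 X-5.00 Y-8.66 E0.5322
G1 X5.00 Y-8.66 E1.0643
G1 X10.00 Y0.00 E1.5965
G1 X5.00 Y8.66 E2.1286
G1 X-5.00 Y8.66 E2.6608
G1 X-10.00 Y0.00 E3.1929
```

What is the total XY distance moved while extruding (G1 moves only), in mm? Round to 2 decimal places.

Sum the Euclidean lengths of each G1 segment: total = 60.00 mm.

60.00 mm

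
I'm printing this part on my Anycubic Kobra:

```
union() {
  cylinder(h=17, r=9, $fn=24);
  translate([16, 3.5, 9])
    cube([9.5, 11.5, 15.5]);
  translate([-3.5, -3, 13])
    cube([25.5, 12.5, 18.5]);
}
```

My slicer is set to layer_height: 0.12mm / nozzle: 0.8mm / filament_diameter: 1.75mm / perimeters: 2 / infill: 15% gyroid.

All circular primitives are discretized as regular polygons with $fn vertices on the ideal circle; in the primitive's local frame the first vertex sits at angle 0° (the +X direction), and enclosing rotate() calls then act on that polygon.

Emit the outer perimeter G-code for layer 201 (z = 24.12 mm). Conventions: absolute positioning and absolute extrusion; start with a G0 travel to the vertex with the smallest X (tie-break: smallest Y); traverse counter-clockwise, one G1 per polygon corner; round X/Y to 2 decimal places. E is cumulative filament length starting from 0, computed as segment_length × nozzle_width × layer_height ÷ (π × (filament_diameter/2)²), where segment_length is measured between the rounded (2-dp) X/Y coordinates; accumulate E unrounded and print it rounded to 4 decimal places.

At z = 24.12 mm: the cylinder does not reach this height (z outside [0, 17]); the cube at (16, 3.5) (footprint 9.5×11.5) is included at this height; the cube at (-3.5, -3) (footprint 25.5×12.5) is included at this height; Merging all regions: the regions partially overlap (shared area 36.00 mm²), so overlapping operands fuse into one piece — 1 connected region. The outline is a single polygon with 8 vertices. Extrusion per mm of travel: 0.8 × 0.12 / (π × 0.875²) = 0.039912. Accumulating E over each segment gives final E = 3.7517.

G0 X-3.50 Y-3.00 Z24.12
G1 X22.00 Y-3.00 E1.0178
G1 X22.00 Y3.50 E1.2772
G1 X25.50 Y3.50 E1.4169
G1 X25.50 Y15.00 E1.8759
G1 X16.00 Y15.00 E2.2550
G1 X16.00 Y9.50 E2.4746
G1 X-3.50 Y9.50 E3.2528
G1 X-3.50 Y-3.00 E3.7517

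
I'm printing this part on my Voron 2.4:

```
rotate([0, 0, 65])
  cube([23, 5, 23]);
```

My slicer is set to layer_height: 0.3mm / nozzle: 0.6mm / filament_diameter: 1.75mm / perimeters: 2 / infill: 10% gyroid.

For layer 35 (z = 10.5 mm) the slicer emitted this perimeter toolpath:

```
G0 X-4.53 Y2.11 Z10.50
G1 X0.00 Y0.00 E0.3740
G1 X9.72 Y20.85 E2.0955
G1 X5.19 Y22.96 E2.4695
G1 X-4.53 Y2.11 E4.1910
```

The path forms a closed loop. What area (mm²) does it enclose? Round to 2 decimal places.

114.96 mm²

Apply the shoelace formula to the sequence of (X, Y) vertices; enclosed area = 114.96 mm².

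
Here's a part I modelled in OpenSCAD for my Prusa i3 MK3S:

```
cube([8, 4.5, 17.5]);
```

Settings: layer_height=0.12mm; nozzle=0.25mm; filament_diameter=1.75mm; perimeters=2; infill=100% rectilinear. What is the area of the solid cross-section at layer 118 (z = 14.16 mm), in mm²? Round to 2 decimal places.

At z = 14.16 mm: the cube (footprint 8×4.5) is included at this height (area 36.00 mm²). Overall, the cross-section is a single solid region. Net area = 36.00 mm².

36.00 mm²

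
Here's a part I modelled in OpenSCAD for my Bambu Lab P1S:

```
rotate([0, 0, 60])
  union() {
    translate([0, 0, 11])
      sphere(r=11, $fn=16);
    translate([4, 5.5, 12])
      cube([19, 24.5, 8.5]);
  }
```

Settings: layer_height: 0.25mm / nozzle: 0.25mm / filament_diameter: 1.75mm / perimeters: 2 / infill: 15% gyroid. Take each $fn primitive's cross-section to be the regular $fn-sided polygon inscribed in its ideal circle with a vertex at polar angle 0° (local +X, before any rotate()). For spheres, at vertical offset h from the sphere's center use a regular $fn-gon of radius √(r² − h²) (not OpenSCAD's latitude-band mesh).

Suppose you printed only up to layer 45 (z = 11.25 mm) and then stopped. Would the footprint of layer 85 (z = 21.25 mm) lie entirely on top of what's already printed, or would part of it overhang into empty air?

entirely on top

Compare the two slices. At z = 11.25: the sphere: section is a regular 16-gon, circumradius = √(r²−h²) = √(11²−0.25²) = 10.997 (area = (16/2)·10.997²·sin(360°/16) = 370.25 mm²); the cube at (4, 5.5) is absent (z outside [12, 20.5]); Taking the union: only the r=11 sphere is present, so the union is just that shape — area = 370.25 mm²; (rotated 60° about Z; rotation is an isometry so areas/perimeters/island counts are preserved). At z = 21.25: the sphere: section is a regular 16-gon, circumradius = √(r²−h²) = √(11²−10.25²) = 3.992 (area = (16/2)·3.992²·sin(360°/16) = 48.79 mm²); the cube at (4, 5.5) is not intersected at this z (z outside [12, 20.5]); Merging all regions: only the r=11 sphere is present, so the union is just that shape — area = 48.79 mm²; (whole slice rotated 60° about Z — lengths, areas and connectivity unchanged). Checking containment: the cross-section at z = 21.25 is a subset of the cross-section at z = 11.25.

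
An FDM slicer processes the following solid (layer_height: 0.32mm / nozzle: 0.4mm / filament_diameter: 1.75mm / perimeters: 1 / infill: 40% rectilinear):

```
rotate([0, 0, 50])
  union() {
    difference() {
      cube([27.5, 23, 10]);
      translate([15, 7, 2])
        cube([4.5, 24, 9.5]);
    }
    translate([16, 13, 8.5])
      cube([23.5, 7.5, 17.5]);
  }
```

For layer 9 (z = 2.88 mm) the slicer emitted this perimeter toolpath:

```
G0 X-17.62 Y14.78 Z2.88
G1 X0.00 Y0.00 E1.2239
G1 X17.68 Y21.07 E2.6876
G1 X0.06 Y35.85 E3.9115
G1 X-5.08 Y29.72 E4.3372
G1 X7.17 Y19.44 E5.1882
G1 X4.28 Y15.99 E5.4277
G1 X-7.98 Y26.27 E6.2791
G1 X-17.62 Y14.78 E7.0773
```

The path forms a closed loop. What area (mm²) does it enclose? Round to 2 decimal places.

Apply the shoelace formula to the sequence of (X, Y) vertices; enclosed area = 560.52 mm².

560.52 mm²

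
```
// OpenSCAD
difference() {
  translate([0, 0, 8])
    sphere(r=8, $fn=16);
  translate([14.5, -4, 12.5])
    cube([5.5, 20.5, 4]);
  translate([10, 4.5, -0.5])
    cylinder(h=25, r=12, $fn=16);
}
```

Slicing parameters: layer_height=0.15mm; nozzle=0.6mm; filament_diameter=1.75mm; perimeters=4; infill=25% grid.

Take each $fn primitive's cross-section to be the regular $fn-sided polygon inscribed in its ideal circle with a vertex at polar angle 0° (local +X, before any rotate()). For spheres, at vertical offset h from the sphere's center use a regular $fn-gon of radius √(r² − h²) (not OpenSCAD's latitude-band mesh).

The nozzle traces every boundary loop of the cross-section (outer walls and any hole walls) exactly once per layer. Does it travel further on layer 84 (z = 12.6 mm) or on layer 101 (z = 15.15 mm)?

layer 84 (z = 12.6 mm)

Layer 84 (z = 12.6): the r=8 sphere slices to a regular 16-gon of circumradius 6.545 (√(r²−h²) with h=4.6 from center) (perimeter = 2·16·6.545·sin(180°/16) = 40.86 mm); the 5.5×20.5 cube at (14.5, -4) contributes its full rectangle (perimeter 52.00 mm); the r=12 cylinder at (10, 4.5) gives a regular 16-gon of circumradius 12 (constant along its height) (perimeter = 2·16·12.000·sin(180°/16) = 74.91 mm); Subtracting the remaining from the first: starting from the r=8 sphere, the 5.5×20.5 cube at (14.5, -4) misses the remaining region (no effect); the r=12 cylinder at (10, 4.5) partially overlaps it — only the 69.05 mm² overlap (of its 440.85 mm²) is removed, clipping the outline — boundary = 36.12 mm. So its perimeter = 36.12 mm. Layer 101 (z = 15.15): the r=8 sphere contributes a regular 16-gon of circumradius √(8²−7.15²) = 3.589 (perimeter = 2·16·3.589·sin(180°/16) = 22.40 mm); the 5.5×20.5 cube at (14.5, -4) contributes its full rectangle (perimeter 52.00 mm); the r=12 cylinder at (10, 4.5) contributes a regular 16-gon of circumradius 12 (perimeter = 2·16·12.000·sin(180°/16) = 74.91 mm); After the difference (first − rest): starting from the r=8 sphere, the 5.5×20.5 cube at (14.5, -4) misses the remaining region (no effect); the r=12 cylinder at (10, 4.5) partially overlaps it — only the 24.56 mm² overlap (of its 440.85 mm²) is removed, clipping the outline — boundary = 17.69 mm. So its perimeter = 17.69 mm. Layer 84 is larger (36.12 vs 17.69 mm).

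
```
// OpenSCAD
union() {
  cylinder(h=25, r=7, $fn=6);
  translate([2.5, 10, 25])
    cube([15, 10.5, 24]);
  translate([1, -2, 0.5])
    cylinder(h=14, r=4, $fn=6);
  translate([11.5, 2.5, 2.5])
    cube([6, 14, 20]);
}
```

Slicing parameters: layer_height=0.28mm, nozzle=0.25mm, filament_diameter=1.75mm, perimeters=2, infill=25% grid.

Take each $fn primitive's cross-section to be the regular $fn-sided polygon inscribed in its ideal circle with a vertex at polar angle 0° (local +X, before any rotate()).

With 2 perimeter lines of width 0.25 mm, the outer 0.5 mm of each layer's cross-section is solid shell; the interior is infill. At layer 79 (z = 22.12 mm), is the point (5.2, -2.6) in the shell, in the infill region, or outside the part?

shell

At z = 22.12 mm: the r=7 cylinder contributes a regular 6-gon of circumradius 7; the cube at (2.5, 10) is not intersected at this z (z outside [25, 49]); the cylinder at (1, -2) is not intersected at this z (z outside [0.5, 14.5]); the cube at (11.5, 2.5) (footprint 6×14) is included at this height; Combining (union): the 2 present regions are separate (no shared area or edge), so areas and boundary lengths simply add and each stays a separate island — 2 connected regions. Overall, the cross-section has 2 separate islands. The nearest boundary edge runs (7.00, 0.00)→(3.50, -6.06); distance from the point to it = 0.26 mm. (Shell/infill is judged within the island containing the point — the largest one.) The point is inside the cross-section, 0.26 mm from the nearest boundary — within the 0.5 mm shell band (2 × 0.25).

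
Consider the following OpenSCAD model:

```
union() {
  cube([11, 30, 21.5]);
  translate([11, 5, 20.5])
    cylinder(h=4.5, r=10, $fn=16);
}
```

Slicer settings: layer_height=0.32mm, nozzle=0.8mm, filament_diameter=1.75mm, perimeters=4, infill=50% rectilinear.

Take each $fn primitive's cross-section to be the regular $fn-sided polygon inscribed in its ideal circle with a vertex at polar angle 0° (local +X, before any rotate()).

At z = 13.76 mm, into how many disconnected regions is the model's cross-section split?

1

At z = 13.76 mm: the cube is present — its section is the full 11×30 rectangle; the cylinder at (11, 5) is absent (z outside [20.5, 25]); Combining (union): only the 11×30 cube is present, so the union is just that shape — 1 connected region. The result has 1 disconnected region.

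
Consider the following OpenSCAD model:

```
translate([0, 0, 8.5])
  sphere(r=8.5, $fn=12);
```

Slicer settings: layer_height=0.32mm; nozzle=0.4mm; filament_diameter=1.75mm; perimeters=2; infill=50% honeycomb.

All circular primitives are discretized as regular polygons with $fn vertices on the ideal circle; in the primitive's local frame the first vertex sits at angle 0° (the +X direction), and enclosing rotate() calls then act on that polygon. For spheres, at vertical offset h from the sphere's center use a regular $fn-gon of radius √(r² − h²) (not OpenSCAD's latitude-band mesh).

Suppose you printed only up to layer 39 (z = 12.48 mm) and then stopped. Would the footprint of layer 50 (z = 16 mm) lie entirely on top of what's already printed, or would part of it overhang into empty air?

Compare the two slices. At z = 12.48: the sphere: section is a regular 12-gon, circumradius = √(r²−h²) = √(8.5²−3.98²) = 7.511 (area = (12/2)·7.511²·sin(360°/12) = 169.23 mm²). At z = 16: the r=8.5 sphere slices to a regular 12-gon of circumradius 4.000 (√(r²−h²) with h=7.5 from center) (area = (12/2)·4.000²·sin(360°/12) = 48.00 mm²). Checking containment: the cross-section at z = 16 is a subset of the cross-section at z = 12.48.

entirely on top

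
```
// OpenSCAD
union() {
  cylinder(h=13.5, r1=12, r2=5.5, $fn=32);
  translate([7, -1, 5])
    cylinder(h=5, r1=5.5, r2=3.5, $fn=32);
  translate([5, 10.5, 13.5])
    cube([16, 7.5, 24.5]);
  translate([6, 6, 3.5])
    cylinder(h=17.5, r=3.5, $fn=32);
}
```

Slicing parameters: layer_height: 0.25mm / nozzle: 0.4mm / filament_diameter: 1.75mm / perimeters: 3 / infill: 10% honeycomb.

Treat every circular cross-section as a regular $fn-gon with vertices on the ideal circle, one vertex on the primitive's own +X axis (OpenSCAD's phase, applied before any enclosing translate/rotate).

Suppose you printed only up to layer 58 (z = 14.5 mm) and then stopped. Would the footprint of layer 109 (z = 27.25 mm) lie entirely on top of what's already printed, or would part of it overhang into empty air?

entirely on top

Compare the two slices. At z = 14.5: the cone does not reach this height (z outside [0, 13.5]); the cone at (7, -1) is absent (z outside [5, 10]); the cube at (5, 10.5) (footprint 16×7.5) is included at this height (area 120.00 mm²); the r=3.5 cylinder at (6, 6) contributes a regular 32-gon of circumradius 3.5 (area = (32/2)·3.500²·sin(360°/32) = 38.24 mm²); Merging all regions: the 2 present regions are separate (no shared area or edge), so areas and boundary lengths simply add and each stays a separate island — area = 158.24 mm². At z = 27.25: the cone is absent (z outside [0, 13.5]); the cone at (7, -1) is not intersected at this z (z outside [5, 10]); the cube at (5, 10.5) is present — its section is the full 16×7.5 rectangle (area 120.00 mm²); the cylinder at (6, 6) is not intersected at this z (z outside [3.5, 21]); Combining (union): only the 16×7.5 cube at (5, 10.5) is present, so the union is just that shape — area = 120.00 mm². Checking containment: the cross-section at z = 27.25 is a subset of the cross-section at z = 14.5.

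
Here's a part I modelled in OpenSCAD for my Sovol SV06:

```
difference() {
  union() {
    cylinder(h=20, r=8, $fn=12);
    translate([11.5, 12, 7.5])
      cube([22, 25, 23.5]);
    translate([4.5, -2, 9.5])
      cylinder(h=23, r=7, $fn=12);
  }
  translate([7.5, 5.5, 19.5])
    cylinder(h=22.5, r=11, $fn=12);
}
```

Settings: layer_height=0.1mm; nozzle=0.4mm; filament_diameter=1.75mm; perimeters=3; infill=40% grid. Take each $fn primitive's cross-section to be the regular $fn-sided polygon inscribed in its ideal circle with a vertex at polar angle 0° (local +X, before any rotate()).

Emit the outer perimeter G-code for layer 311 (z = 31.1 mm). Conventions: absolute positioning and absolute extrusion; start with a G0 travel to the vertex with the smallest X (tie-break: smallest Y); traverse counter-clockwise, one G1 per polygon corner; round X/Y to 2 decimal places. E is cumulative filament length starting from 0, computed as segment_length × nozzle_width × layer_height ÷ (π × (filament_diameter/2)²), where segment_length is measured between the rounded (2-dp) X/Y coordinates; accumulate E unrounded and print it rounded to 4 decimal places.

At z = 31.1 mm: the cylinder is not intersected at this z (z outside [0, 20]); the cube at (11.5, 12) is absent (z outside [7.5, 31]); the r=7 cylinder at (4.5, -2) contributes a regular 12-gon of circumradius 7; Merging all regions: only the r=7 cylinder at (4.5, -2) is present, so the union is just that shape — 1 connected region; the cylinder at (7.5, 5.5): section is a regular 12-gon, circumradius r=11; Subtracting the remaining from the first: starting from the result so far, the r=11 cylinder at (7.5, 5.5) partially overlaps it — only the 99.34 mm² overlap (of its 363.00 mm²) is removed, clipping the outline — 1 connected region. The outline is a single polygon with 10 vertices. Extrusion per mm of travel: 0.4 × 0.1 / (π × 0.875²) = 0.016630. Accumulating E over each segment gives final E = 0.5950.

G0 X-2.50 Y-2.00 Z31.10
G1 X-1.56 Y-5.50 E0.0603
G1 X1.00 Y-8.06 E0.1205
G1 X4.50 Y-9.00 E0.1807
G1 X8.00 Y-8.06 E0.2410
G1 X10.56 Y-5.50 E0.3012
G1 X10.80 Y-4.62 E0.3164
G1 X7.50 Y-5.50 E0.3732
G1 X2.00 Y-4.03 E0.4679
G1 X-1.98 Y-0.05 E0.5615
G1 X-2.50 Y-2.00 E0.5950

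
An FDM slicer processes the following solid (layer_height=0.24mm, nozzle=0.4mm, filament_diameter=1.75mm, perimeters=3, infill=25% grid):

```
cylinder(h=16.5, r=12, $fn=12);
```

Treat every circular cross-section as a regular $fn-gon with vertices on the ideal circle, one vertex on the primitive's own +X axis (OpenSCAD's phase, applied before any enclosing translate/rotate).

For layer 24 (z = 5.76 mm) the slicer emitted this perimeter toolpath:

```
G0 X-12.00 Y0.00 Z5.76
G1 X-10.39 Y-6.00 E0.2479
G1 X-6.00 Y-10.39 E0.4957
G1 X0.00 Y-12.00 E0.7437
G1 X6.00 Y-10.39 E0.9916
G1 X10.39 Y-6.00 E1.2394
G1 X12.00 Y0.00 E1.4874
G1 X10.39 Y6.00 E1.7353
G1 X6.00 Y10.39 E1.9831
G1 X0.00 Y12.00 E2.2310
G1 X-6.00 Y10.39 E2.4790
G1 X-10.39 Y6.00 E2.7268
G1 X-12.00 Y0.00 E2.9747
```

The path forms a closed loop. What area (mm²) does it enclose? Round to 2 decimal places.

Apply the shoelace formula to the sequence of (X, Y) vertices; enclosed area = 431.90 mm².

431.90 mm²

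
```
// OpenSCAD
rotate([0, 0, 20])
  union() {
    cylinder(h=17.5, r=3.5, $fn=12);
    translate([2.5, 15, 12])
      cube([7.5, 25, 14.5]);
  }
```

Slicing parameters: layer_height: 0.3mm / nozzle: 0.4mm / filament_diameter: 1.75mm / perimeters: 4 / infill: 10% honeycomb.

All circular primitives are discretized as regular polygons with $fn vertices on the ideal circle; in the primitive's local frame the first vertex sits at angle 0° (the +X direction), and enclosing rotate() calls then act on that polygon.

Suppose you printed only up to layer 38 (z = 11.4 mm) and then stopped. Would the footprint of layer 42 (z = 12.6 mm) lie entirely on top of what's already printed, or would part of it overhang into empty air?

Compare the two slices. At z = 11.4: the r=3.5 cylinder gives a regular 12-gon of circumradius 3.5 (constant along its height) (area = (12/2)·3.500²·sin(360°/12) = 36.75 mm²); the cube at (2.5, 15) is not intersected at this z (z outside [12, 26.5]); Merging all regions: only the r=3.5 cylinder is present, so the union is just that shape — area = 36.75 mm²; (rotated 20° about Z; rotation is an isometry so areas/perimeters/island counts are preserved). At z = 12.6: the cylinder: section is a regular 12-gon, circumradius r=3.5 (area = (12/2)·3.500²·sin(360°/12) = 36.75 mm²); the 7.5×25 cube at (2.5, 15) contributes its full rectangle (area 187.50 mm²); Merging all regions: the 2 present regions are separate (no shared area or edge), so areas and boundary lengths simply add and each stays a separate island — area = 224.25 mm²; (whole slice rotated 20° about Z — lengths, areas and connectivity unchanged). Checking containment: at z = 12.6 the cross-section extends beyond the z = 11.4 cross-section by about 187.50 mm².

part overhangs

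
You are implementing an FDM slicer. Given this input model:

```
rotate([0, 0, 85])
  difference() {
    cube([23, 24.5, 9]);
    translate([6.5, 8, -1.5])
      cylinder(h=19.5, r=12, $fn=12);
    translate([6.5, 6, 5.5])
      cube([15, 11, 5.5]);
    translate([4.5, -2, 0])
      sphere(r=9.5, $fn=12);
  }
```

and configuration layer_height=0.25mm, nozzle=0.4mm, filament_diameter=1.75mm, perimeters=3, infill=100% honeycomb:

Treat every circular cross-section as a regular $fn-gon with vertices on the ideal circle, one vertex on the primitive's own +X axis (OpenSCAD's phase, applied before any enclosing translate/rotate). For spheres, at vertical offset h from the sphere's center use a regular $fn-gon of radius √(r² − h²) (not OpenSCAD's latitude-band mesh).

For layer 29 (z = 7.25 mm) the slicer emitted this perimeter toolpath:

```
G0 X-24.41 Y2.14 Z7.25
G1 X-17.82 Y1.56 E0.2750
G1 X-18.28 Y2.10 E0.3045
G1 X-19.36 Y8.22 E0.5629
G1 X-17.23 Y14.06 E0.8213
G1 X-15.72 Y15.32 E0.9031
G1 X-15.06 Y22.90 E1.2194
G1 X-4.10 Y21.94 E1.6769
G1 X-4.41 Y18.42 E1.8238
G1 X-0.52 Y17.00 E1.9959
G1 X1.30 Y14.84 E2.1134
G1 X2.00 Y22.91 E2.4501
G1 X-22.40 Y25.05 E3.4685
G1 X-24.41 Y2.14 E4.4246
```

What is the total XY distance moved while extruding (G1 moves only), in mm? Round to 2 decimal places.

106.42 mm

Sum the Euclidean lengths of each G1 segment: total = 106.42 mm.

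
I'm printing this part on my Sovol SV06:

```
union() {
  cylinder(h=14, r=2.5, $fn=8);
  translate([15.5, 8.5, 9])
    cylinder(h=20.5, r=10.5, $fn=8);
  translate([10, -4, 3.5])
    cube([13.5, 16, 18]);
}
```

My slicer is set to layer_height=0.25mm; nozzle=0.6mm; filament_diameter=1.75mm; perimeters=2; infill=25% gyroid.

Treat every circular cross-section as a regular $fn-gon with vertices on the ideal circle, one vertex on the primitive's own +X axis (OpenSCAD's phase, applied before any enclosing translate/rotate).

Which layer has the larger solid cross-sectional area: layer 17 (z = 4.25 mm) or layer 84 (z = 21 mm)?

Layer 17 (z = 4.25): the cylinder: section is a regular 8-gon, circumradius r=2.5 (area = (8/2)·2.500²·sin(360°/8) = 17.68 mm²); the cylinder at (15.5, 8.5) does not reach this height (z outside [9, 29.5]); the 13.5×16 cube at (10, -4) contributes its full rectangle (area 216.00 mm²); Merging all regions: the 2 present regions are separate (no shared area or edge), so areas and boundary lengths simply add and each stays a separate island — area = 233.68 mm². So its area = 233.68 mm². Layer 84 (z = 21): the cylinder is absent (z outside [0, 14]); the cylinder at (15.5, 8.5): section is a regular 8-gon, circumradius r=10.5 (area = (8/2)·10.500²·sin(360°/8) = 311.83 mm²); the cube at (10, -4) is present — its section is the full 13.5×16 rectangle (area 216.00 mm²); Combining (union): the regions partially overlap — summed areas 527.83 mm² minus the doubly-counted overlap 169.15 mm² gives 358.68 mm² — area = 358.68 mm². So its area = 358.68 mm². Layer 84 is larger (358.68 vs 233.68 mm²).

layer 84 (z = 21 mm)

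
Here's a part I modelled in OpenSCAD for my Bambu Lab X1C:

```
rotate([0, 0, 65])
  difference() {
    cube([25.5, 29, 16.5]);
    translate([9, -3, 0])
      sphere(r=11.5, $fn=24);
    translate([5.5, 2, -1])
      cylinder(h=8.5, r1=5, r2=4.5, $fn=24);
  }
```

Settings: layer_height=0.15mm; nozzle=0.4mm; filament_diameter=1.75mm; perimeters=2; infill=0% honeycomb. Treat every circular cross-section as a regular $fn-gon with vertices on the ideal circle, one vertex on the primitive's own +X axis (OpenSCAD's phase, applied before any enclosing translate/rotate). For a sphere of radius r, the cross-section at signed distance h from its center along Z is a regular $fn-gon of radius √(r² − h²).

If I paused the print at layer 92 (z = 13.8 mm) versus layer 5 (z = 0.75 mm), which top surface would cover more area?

layer 92 (z = 13.8 mm)

Layer 92 (z = 13.8): the cube (footprint 25.5×29) is included at this height (area 739.50 mm²); the sphere at (9, -3) does not reach this height (|z−center|=13.800 > r=11.5); the cone at (5.5, 2) is not intersected at this z (z outside [-1, 7.5]); After the difference (first − rest): none of the subtracted shapes is present at this height, so the 25.5×29 cube is unchanged — area = 739.50 mm²; (whole slice rotated 65° about Z — lengths, areas and connectivity unchanged). So its area = 739.50 mm². Layer 5 (z = 0.75): the 25.5×29 cube contributes its full rectangle (area 739.50 mm²); the r=11.5 sphere at (9, -3) contributes a regular 24-gon of circumradius √(11.5²−0.75²) = 11.476 (area = (24/2)·11.476²·sin(360°/24) = 409.00 mm²); the cone at (5.5, 2) (r1=5→r2=4.5) has section circumradius 4.897 here — a regular 24-gon (area = (24/2)·4.897²·sin(360°/24) = 74.48 mm²); After the difference (first − rest): starting from the 25.5×29 cube (739.50 mm²), the r=11.5 sphere at (9, -3) partially overlaps it — only the 132.14 mm² overlap (of its 409.00 mm²) is removed, clipping the outline; the cone at (5.5, 2) misses the remaining region (no effect) — area = 607.36 mm²; (whole slice rotated 65° about Z — lengths, areas and connectivity unchanged). So its area = 607.36 mm². Layer 92 is larger (739.50 vs 607.36 mm²).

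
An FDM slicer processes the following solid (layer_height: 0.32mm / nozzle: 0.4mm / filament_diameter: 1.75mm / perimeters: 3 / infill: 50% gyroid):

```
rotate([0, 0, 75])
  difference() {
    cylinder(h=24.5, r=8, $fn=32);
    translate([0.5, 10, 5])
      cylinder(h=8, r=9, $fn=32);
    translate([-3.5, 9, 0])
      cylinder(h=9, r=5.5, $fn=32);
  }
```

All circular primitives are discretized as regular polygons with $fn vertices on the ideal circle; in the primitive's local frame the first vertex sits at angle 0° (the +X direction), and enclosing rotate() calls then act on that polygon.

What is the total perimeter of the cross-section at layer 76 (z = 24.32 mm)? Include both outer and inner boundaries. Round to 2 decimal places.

At z = 24.32 mm: the cylinder: section is a regular 32-gon, circumradius r=8 (perimeter = 2·32·8.000·sin(180°/32) = 50.18 mm); the cylinder at (0.5, 10) is absent (z outside [5, 13]); the cylinder at (-3.5, 9) does not reach this height (z outside [0, 9]); Taking the first minus the rest: none of the subtracted shapes is present at this height, so the r=8 cylinder is unchanged — boundary = 50.18 mm; (rotated 75° about Z; rotation is an isometry so areas/perimeters/island counts are preserved). Overall, the cross-section is a single solid region. Total boundary length (outer) = 50.18 mm.

50.18 mm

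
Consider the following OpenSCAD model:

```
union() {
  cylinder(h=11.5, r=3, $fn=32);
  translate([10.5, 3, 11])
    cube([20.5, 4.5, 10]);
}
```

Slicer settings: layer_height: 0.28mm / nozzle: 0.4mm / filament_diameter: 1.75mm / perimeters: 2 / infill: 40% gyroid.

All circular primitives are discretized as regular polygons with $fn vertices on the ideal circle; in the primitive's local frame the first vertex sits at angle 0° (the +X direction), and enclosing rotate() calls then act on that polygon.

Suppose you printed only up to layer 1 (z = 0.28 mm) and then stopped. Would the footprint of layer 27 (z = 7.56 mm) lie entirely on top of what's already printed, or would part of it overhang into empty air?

Compare the two slices. At z = 0.28: the r=3 cylinder contributes a regular 32-gon of circumradius 3 (area = (32/2)·3.000²·sin(360°/32) = 28.09 mm²); the cube at (10.5, 3) is not intersected at this z (z outside [11, 21]); Combining (union): only the r=3 cylinder is present, so the union is just that shape — area = 28.09 mm². At z = 7.56: the r=3 cylinder gives a regular 32-gon of circumradius 3 (constant along its height) (area = (32/2)·3.000²·sin(360°/32) = 28.09 mm²); the cube at (10.5, 3) is absent (z outside [11, 21]); Merging all regions: only the r=3 cylinder is present, so the union is just that shape — area = 28.09 mm². Checking containment: the cross-section at z = 7.56 is a subset of the cross-section at z = 0.28.

entirely on top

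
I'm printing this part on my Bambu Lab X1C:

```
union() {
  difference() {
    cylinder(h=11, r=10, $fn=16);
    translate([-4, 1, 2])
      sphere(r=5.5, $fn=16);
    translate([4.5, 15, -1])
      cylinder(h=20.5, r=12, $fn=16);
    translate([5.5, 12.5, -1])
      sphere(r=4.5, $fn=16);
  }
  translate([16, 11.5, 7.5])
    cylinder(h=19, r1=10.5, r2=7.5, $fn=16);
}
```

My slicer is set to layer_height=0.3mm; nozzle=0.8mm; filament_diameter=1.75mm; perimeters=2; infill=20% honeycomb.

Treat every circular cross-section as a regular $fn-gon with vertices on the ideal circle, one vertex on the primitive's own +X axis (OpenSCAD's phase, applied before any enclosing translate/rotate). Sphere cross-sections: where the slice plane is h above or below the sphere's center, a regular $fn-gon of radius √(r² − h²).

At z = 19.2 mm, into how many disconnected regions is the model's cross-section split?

1

At z = 19.2 mm: the cylinder does not reach this height (z outside [0, 11]); the sphere at (-4, 1) is absent (|z−center|=17.200 > r=5.5); the r=12 cylinder at (4.5, 15) contributes a regular 16-gon of circumradius 12; the sphere at (5.5, 12.5) is not intersected at this z (|z−center|=20.200 > r=4.5); Taking the first minus the rest: the first operand is absent here, so nothing remains; the cone at (16, 11.5): at t=0.616 of its height the radius interpolates to r₁+(r₂−r₁)t = 8.653, giving a regular 16-gon of that circumradius; Taking the union: only the cone at (16, 11.5) is present, so the union is just that shape — 1 connected region. The result has 1 disconnected region.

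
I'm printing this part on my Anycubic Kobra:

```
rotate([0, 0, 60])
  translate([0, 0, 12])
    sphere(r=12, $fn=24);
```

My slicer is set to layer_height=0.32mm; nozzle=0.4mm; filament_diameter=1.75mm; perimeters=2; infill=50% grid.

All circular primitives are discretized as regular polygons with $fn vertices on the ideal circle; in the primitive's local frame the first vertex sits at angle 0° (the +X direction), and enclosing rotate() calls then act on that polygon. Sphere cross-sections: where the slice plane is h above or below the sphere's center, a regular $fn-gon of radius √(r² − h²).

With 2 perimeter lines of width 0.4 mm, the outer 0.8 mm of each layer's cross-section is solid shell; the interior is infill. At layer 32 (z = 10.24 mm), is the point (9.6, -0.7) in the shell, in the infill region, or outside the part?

infill

At z = 10.24 mm: the r=12 sphere contributes a regular 24-gon of circumradius √(12²−1.76²) = 11.870; (whole slice rotated 60° about Z — lengths, areas and connectivity unchanged). Overall, the cross-section is a single solid region. Undo the 60° rotation: the query point maps to (4.194, -8.664) in the un-rotated model frame. The nearest boundary edge runs (3.07, -11.47)→(5.94, -10.28); distance from the point to it = 2.16 mm. The point is inside the cross-section and 2.16 mm from the nearest boundary — more than the 0.8 mm shell width (2 × 0.4), so it's in the infill interior.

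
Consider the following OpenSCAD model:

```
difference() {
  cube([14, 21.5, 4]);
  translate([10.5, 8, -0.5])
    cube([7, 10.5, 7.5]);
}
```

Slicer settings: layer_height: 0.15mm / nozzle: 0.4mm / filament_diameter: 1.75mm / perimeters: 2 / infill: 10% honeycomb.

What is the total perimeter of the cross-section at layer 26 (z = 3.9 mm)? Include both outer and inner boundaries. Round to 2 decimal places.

78.00 mm

At z = 3.9 mm: the 14×21.5 cube contributes its full rectangle (perimeter 71.00 mm); the cube at (10.5, 8) is present — its section is the full 7×10.5 rectangle (perimeter 35.00 mm); Subtracting the remaining from the first: starting from the 14×21.5 cube, the 7×10.5 cube at (10.5, 8) partially overlaps it — only the 36.75 mm² overlap (of its 73.50 mm²) is removed, clipping the outline — boundary = 78.00 mm. Overall, the cross-section is a single solid region. Total boundary length (outer) = 78.00 mm.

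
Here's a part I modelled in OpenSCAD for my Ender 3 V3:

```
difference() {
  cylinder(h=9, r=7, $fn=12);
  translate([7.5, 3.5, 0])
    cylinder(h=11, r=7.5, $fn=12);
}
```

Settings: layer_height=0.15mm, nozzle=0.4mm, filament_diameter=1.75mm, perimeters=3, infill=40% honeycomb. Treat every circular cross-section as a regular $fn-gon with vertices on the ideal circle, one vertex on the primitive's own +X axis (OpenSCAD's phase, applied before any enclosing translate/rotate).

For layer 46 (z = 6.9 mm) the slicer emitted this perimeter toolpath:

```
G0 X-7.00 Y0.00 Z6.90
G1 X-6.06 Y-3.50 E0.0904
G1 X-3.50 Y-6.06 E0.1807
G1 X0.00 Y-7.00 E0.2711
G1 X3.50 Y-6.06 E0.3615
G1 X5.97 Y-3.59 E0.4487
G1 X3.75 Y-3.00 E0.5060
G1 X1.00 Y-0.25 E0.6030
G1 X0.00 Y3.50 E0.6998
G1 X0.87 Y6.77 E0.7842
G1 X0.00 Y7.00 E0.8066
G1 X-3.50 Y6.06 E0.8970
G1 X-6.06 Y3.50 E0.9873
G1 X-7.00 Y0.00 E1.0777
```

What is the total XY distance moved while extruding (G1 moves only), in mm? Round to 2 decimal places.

Sum the Euclidean lengths of each G1 segment: total = 43.20 mm.

43.20 mm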